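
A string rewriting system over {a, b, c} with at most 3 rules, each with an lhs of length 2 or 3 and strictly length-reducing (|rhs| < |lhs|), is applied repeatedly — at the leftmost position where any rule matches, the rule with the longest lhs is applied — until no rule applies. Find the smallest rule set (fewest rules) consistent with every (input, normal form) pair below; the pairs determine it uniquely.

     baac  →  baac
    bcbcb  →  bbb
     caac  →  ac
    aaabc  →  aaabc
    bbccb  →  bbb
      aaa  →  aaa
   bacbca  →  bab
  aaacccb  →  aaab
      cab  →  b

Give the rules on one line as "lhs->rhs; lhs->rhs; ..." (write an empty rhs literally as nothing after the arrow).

  | baac
  | bcbcb => bbcb => bbb
  | caac => ac
  | aaabc

ca->; cb->b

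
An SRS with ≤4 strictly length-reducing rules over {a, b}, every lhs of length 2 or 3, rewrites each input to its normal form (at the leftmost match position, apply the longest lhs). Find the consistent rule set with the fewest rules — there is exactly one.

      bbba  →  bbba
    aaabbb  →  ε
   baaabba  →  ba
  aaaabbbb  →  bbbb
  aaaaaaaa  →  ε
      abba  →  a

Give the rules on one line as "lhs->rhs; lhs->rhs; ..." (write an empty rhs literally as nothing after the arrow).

aa->; ab->; abb->ab

  | bbba
  | aaabbb => abbb => abb => ab => ε
  | baaabba => babba => baba => ba
  | aaaabbbb => aabbbb => bbbb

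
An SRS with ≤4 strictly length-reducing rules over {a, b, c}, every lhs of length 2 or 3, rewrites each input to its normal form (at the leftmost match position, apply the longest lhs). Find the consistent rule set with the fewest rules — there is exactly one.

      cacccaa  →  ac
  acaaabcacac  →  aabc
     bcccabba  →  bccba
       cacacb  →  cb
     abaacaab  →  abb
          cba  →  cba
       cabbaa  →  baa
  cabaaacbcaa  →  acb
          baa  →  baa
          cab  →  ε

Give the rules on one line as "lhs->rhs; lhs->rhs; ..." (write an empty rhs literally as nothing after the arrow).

aac->c; caa->; cab->; cac->a

  | cacccaa => accaa => ac
  | acaaabcacac => aabcacac => aabaac => aabc
  | bcccabba => bccba
  | cacacb => aacb => cb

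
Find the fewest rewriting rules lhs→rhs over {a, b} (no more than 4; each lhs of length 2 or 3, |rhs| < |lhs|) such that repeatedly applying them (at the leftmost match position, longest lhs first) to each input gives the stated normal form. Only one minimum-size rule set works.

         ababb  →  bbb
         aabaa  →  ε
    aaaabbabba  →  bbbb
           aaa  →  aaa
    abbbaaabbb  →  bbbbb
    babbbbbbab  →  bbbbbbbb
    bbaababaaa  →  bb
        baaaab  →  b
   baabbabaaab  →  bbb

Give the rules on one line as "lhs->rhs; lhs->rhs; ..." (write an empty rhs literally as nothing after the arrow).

  | ababb => babb => bbb
  | aabaa => abaa => baa => ε
  | aaaabbabba => aaabbabba => aabbabba => abbabba => bbabba => bbbba => bbbb
  | aaa

ab->b; ba->b; baa->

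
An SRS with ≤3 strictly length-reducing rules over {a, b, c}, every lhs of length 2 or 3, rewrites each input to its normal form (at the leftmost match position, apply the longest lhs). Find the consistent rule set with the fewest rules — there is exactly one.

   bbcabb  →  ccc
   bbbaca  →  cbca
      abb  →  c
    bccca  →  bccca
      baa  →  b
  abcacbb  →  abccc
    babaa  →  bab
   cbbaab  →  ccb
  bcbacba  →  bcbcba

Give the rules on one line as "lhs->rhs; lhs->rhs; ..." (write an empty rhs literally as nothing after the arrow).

aa->; ac->c; bb->c

  | bbcabb => ccabb => ccac => ccc
  | bbbaca => cbaca => cbca
  | abb => ac => c
  | bccca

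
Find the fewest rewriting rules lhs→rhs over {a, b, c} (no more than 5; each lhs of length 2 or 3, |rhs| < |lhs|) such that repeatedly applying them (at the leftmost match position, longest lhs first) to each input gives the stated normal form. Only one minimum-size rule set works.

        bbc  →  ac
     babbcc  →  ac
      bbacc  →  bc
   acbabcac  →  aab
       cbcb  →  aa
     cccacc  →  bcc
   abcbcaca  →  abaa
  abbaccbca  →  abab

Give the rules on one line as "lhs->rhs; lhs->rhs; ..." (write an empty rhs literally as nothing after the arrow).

aac->b; bb->a; ca->b; cb->a

  | bbc => ac
  | babbcc => baacc => bbc => ac
  | bbacc => aacc => bc
  | acbabcac => aaabcac => aaabbc => aaaac => aab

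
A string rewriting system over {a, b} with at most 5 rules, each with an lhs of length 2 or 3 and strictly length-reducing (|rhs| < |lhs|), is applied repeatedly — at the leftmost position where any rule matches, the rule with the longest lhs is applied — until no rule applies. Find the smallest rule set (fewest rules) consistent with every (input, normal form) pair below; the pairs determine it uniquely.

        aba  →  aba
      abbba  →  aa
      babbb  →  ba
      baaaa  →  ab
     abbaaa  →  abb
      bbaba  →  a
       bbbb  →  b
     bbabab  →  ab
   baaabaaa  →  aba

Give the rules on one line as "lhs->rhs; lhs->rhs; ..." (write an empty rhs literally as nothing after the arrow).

  | aba
  | abbba => aa
  | babbb => ba
  | baaaa => aaa => ab

aaa->ab; baa->a; bba->bb; bbb->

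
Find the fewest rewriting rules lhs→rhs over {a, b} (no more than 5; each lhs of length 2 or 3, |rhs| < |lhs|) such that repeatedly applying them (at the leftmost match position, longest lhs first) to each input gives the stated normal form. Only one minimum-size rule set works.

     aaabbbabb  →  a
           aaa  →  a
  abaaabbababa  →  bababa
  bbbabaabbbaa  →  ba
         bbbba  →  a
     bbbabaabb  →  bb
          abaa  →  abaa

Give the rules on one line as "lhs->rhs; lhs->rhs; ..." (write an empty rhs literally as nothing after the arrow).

  | aaabbbabb => abbbabb => bababb => babba => bbaa => aaa => a
  | aaa => a
  | abaaabbababa => ababbababa => abbaababa => baaababa => bababa
  | bbbabaabbbaa => baabaabbbaa => baabbbaa => bbbaa => baaa => ba

aaa->a; aab->; abb->ba; bba->aa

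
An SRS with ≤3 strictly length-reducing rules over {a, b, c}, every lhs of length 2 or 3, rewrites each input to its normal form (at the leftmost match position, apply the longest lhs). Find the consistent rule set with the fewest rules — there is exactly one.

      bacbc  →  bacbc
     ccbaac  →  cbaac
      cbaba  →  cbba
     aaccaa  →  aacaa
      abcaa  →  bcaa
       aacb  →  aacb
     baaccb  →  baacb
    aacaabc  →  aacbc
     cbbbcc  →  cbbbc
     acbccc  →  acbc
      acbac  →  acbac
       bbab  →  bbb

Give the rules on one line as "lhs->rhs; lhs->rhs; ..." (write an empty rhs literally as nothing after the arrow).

  | bacbc
  | ccbaac => cbaac
  | cbaba => cbba
  | aaccaa => aacaa

ab->b; cc->c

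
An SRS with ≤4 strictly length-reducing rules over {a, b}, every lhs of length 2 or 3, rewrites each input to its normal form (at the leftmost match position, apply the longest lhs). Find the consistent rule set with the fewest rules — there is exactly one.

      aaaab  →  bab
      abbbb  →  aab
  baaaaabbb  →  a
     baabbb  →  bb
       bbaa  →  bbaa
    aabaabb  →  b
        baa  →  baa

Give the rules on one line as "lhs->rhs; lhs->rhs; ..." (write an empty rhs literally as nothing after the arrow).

aaa->b; aba->ab; bbb->a

  | aaaab => bab
  | abbbb => aab
  | baaaaabbb => bbaabbb => bbaaa => bbb => a
  | baabbb => baaa => bb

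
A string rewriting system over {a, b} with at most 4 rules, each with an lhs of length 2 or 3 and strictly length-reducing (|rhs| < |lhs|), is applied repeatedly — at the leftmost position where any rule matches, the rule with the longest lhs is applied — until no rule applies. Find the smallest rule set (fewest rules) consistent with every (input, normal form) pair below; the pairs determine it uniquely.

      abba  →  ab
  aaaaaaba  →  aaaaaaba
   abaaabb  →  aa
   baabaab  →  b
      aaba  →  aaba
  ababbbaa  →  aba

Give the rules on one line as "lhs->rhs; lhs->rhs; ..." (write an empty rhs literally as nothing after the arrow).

baa->; bb->; bba->b

  | abba => ab
  | aaaaaaba
  | abaaabb => aabb => aa
  | baabaab => baab => b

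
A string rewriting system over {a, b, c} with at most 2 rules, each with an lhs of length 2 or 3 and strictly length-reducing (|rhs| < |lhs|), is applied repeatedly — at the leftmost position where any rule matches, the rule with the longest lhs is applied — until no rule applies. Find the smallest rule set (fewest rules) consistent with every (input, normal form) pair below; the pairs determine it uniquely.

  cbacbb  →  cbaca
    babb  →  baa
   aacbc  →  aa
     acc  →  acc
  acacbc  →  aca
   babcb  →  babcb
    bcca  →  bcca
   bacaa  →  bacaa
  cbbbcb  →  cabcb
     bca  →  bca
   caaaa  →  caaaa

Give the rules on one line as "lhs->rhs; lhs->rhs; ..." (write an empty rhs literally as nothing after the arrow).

bb->a; cbc->

  | cbacbb => cbaca
  | babb => baa
  | aacbc => aa
  | acc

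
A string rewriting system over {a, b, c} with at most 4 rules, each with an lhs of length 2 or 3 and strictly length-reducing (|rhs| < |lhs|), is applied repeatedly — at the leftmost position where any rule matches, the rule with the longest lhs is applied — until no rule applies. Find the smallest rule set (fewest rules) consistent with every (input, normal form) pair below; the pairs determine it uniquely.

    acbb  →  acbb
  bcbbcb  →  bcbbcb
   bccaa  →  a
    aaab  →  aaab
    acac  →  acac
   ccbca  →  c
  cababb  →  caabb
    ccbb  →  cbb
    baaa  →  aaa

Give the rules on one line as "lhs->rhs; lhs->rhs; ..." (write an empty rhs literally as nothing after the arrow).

  | acbb
  | bcbbcb
  | bccaa => bcaa => a
  | aaab

ba->a; bca->; cc->c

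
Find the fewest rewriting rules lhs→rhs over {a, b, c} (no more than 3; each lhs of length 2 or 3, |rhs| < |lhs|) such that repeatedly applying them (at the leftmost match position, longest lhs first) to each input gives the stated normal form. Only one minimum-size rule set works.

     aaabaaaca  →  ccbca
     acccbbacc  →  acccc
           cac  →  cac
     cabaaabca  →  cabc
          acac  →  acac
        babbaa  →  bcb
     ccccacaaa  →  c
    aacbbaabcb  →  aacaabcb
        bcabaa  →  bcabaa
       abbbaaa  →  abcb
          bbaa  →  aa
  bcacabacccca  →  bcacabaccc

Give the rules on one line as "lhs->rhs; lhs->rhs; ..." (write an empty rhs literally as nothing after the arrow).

  | aaabaaaca => cbbaaaca => caaaca => ccbca
  | acccbbacc => acccacc => acccc
  | cac
  | cabaaabca => cabcbbca => cabcca => cabc

aaa->cb; bb->; cca->c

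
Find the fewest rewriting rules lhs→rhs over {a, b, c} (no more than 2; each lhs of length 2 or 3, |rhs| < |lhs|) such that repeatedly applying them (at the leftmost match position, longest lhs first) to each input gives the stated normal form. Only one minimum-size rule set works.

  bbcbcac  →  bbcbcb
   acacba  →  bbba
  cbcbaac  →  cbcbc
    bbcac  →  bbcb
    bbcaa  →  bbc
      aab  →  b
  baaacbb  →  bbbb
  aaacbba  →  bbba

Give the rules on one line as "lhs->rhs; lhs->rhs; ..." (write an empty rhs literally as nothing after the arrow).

aa->; ac->b

  | bbcbcac => bbcbcb
  | acacba => bacba => bbba
  | cbcbaac => cbcbc
  | bbcac => bbcb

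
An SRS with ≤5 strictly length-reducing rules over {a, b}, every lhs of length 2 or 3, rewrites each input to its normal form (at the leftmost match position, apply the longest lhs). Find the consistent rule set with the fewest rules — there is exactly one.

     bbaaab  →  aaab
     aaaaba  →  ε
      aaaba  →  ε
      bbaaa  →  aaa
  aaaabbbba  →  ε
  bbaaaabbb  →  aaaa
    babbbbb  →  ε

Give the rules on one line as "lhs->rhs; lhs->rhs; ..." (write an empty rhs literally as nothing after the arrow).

  | bbaaab => aaab
  | aaaaba => aaaba => aaba => aba => ba => ε
  | aaaba => aaba => aba => ba => ε
  | bbaaa => aaa

aba->ba; ba->; bb->; bbb->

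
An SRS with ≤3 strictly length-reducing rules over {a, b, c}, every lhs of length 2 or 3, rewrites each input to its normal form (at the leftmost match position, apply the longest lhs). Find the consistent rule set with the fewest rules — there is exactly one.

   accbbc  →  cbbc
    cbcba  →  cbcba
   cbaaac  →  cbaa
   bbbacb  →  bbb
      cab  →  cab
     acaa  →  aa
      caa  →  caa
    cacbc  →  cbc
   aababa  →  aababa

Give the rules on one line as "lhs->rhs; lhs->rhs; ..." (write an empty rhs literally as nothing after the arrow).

ac->; bac->

  | accbbc => cbbc
  | cbcba
  | cbaaac => cbaa
  | bbbacb => bbb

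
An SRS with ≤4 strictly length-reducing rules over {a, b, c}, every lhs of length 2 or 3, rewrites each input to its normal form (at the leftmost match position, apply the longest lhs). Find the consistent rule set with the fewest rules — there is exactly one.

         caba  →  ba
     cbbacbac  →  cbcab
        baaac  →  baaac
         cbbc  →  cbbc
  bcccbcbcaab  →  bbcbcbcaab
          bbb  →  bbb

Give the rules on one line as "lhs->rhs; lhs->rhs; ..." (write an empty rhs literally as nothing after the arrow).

aba->ca; bac->ab; cc->b

  | caba => cca => ba
  | cbbacbac => cbabbac => cbabab => cbcab
  | baaac
  | cbbc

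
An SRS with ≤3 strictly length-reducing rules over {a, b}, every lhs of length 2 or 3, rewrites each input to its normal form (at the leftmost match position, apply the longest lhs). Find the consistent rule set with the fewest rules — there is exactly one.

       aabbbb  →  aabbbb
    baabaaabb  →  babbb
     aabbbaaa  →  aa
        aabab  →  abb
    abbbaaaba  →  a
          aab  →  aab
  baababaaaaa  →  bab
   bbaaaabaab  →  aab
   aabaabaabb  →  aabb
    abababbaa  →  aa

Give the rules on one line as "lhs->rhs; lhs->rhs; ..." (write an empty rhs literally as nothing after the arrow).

  | aabbbb
  | baabaaabb => baaaaabb => babaabb => baaabb => babbb
  | aabbbaaa => aabaa => aaaa => aba => aa
  | aabab => aaab => abb

aaa->ab; aba->aa; bba->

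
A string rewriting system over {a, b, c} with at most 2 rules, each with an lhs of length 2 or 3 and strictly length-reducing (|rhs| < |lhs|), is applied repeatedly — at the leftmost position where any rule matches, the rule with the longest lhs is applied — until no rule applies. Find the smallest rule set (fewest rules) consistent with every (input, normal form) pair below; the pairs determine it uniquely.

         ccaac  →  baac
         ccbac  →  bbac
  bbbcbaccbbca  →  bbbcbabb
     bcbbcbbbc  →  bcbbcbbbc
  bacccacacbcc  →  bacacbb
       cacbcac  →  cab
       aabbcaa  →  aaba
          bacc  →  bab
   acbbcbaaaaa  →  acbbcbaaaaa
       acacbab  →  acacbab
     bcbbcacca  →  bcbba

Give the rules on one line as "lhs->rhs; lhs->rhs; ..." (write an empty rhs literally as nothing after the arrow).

bca->; cc->b

  | ccaac => baac
  | ccbac => bbac
  | bbbcbaccbbca => bbbcbabbbca => bbbcbabb
  | bcbbcbbbc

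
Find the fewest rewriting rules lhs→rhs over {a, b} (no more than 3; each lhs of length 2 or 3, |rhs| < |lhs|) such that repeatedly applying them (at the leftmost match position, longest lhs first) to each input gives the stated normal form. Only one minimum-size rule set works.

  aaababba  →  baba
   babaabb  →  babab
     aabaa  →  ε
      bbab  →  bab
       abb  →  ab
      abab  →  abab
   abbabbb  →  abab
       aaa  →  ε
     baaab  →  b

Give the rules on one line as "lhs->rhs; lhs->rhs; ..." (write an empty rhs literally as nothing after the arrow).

aaa->; aab->a; bb->b

  | aaababba => babba => baba
  | babaabb => babab
  | aabaa => aaa => ε
  | bbab => bab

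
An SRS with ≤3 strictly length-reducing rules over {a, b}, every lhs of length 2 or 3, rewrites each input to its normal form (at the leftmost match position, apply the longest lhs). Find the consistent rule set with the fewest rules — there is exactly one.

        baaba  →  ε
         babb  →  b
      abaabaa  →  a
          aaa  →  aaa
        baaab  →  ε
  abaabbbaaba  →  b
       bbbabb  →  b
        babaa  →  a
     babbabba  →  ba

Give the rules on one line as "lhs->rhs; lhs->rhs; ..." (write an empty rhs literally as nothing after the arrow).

  | baaba => bab => bb => ε
  | babb => bbb => b
  | abaabaa => babaa => bba => a
  | aaa

ab->b; aba->b; bb->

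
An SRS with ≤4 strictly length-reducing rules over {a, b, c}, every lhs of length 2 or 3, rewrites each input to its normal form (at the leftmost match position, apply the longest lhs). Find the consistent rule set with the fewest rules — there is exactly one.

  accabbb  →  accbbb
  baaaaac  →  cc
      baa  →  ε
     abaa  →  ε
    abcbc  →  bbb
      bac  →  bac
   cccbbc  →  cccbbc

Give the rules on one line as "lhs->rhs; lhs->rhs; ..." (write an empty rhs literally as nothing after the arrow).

aaa->c; ab->b; baa->; cbc->bb

  | accabbb => accbbb
  | baaaaac => aaac => cc
  | baa => ε
  | abaa => baa => ε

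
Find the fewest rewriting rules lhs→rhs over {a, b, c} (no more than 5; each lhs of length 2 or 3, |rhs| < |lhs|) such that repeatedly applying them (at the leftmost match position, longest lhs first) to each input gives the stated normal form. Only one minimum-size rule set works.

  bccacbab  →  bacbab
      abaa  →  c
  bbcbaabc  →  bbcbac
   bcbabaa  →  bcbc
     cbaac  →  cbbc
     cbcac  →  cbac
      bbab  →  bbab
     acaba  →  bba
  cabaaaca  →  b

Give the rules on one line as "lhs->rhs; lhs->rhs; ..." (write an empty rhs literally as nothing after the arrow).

  | bccacbab => bcacbab => bacbab
  | abaa => abb => c
  | bbcbaabc => bbcbbbc => bbcbac
  | bcbabaa => bcbabb => bcbc

aa->b; abb->c; bbb->ba; ca->a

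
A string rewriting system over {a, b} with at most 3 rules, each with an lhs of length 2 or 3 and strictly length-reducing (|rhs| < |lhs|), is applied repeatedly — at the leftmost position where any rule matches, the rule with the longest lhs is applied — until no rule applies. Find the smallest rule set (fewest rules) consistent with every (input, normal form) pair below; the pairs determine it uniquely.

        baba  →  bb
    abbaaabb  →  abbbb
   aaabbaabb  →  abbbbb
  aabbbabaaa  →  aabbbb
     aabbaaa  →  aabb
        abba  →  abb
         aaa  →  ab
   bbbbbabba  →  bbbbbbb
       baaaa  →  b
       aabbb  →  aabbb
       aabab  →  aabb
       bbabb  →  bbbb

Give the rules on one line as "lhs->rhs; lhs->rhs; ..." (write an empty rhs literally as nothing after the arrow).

aaa->ab; ba->b

  | baba => bba => bb
  | abbaaabb => abbaabb => abbabb => abbbb
  | aaabbaabb => abbbaabb => abbbabb => abbbbb
  | aabbbabaaa => aabbbbaaa => aabbbbaa => aabbbba => aabbbb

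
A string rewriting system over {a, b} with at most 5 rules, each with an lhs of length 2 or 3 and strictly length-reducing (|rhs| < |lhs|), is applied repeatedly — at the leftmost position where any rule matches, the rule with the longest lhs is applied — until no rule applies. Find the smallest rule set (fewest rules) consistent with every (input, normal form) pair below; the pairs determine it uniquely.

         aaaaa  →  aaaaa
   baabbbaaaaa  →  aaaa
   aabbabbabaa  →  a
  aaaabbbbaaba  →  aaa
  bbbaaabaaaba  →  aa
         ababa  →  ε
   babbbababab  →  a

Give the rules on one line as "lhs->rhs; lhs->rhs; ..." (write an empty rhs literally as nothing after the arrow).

ab->a; aba->; ba->; bab->

  | aaaaa
  | baabbbaaaaa => abbbaaaaa => abbaaaaa => abaaaaa => aaaa
  | aabbabbabaa => aababbabaa => abbabaa => ababaa => baa => a
  | aaaabbbbaaba => aaaabbbaaba => aaaabbaaba => aaaabaaba => aaaaba => aaa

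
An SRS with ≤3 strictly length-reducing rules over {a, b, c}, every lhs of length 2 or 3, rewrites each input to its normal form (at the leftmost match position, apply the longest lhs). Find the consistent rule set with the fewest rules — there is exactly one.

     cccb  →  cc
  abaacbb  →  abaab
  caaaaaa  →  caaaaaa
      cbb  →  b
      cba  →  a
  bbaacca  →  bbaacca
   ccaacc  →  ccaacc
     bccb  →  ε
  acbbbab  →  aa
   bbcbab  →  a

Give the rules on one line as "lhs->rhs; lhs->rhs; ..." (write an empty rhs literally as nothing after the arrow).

  | cccb => cc
  | abaacbb => abaab
  | caaaaaa
  | cbb => b

bab->ca; bc->; cb->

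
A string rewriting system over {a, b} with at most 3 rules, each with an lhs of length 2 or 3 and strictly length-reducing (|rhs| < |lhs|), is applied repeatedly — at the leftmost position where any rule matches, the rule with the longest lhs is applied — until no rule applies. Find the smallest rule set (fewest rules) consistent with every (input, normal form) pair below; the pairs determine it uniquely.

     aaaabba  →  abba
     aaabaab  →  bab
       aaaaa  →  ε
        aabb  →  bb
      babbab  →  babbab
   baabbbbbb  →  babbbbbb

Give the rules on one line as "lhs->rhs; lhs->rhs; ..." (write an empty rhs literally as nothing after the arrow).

  | aaaabba => abba
  | aaabaab => baab => bab
  | aaaaa => aa => ε
  | aabb => bb

aa->; aaa->; baa->ba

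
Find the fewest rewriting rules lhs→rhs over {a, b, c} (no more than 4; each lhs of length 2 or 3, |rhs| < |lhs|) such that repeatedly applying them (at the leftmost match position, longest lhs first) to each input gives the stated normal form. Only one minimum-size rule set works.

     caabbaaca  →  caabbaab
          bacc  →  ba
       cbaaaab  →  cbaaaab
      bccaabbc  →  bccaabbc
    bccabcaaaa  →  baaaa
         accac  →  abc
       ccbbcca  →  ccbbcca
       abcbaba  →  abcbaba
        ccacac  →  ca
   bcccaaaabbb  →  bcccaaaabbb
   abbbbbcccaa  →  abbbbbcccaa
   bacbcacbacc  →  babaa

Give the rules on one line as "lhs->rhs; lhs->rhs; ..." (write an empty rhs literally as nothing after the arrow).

ac->a; aca->ab; cab->a

  | caabbaaca => caabbaab
  | bacc => bac => ba
  | cbaaaab
  | bccaabbc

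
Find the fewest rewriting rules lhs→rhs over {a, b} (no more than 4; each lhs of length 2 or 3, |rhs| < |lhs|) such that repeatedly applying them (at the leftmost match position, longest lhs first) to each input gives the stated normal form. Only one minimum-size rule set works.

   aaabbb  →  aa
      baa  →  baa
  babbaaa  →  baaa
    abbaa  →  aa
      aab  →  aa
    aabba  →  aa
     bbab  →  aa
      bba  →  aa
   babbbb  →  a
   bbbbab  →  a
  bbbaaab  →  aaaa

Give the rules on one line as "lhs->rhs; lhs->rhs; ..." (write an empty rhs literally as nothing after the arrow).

ab->a; abb->; bb->a

  | aaabbb => aab => aa
  | baa
  | babbaaa => baaa
  | abbaa => aa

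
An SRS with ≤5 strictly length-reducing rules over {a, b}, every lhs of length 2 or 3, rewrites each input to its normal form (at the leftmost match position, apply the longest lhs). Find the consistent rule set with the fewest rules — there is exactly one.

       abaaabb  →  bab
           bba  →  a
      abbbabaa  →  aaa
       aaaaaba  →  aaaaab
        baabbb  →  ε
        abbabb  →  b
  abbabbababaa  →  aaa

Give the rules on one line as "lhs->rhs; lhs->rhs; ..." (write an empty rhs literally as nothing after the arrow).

  | abaaabb => abaabb => ababb => abbb => bab
  | bba => a
  | abbbabaa => bababaa => babbaa => bbaaa => aaa
  | aaaaaba => aaaaab

aba->ab; abb->ba; baa->b; bb->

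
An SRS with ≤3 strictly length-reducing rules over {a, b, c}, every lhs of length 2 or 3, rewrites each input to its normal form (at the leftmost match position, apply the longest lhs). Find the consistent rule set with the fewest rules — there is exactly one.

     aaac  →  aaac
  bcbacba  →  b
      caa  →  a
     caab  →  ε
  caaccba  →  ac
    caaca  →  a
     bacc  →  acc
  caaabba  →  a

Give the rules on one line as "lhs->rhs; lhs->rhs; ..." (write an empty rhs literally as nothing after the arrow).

  | aaac
  | bcbacba => bcacba => bcba => bca => b
  | caa => a
  | caab => ab => ε

ab->; ba->a; ca->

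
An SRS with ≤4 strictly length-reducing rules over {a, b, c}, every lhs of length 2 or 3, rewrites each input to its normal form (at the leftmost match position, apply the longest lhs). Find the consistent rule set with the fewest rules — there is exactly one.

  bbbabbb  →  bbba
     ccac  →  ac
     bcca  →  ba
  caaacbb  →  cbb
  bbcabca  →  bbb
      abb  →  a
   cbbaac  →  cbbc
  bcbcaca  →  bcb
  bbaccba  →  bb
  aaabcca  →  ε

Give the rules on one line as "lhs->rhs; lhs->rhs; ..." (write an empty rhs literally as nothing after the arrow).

aa->; ab->a; ca->; cc->

  | bbbabbb => bbbabb => bbbab => bbba
  | ccac => ac
  | bcca => ba
  | caaacbb => aacbb => cbb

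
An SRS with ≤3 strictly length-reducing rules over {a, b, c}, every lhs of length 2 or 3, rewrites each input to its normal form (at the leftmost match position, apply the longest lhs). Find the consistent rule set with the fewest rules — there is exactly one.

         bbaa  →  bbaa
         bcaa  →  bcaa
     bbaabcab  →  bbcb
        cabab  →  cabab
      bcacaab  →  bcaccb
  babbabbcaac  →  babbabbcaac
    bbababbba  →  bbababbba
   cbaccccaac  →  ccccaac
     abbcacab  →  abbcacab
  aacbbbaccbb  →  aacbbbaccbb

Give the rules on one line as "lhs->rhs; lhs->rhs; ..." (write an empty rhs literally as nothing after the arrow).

aab->cb; cba->; cbc->a

  | bbaa
  | bcaa
  | bbaabcab => bbcbcab => bbaab => bbcb
  | cabab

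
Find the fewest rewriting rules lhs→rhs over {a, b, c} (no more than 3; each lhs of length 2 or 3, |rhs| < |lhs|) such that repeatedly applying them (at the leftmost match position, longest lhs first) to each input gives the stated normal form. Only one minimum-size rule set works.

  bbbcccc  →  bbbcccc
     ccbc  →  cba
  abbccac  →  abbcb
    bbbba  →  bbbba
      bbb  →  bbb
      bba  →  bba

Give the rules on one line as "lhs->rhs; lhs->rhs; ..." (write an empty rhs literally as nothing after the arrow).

cac->b; cbc->ba

  | bbbcccc
  | ccbc => cba
  | abbccac => abbcb
  | bbbba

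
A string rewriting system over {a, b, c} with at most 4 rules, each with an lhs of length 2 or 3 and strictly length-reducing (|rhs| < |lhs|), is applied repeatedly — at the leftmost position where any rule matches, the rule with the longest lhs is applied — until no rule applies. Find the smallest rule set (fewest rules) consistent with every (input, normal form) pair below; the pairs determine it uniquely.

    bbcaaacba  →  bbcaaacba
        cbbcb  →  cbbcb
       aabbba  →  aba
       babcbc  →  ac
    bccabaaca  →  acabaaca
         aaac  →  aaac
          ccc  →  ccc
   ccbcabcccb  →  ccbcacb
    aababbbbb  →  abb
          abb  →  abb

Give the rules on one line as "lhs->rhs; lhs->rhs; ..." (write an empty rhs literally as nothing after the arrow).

  | bbcaaacba
  | cbbcb
  | aabbba => aabca => aba
  | babcbc => bbbc => bcc => ac

abc->b; bbb->bc; bcc->ac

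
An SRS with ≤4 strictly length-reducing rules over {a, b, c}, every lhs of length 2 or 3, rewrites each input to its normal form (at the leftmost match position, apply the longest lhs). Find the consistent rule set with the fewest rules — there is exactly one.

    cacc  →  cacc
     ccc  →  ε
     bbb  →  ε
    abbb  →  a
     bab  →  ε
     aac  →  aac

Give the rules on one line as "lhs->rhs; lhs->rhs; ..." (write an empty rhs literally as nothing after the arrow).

  | cacc
  | ccc => ε
  | bbb => ε
  | abbb => a

bab->; bbb->; ccc->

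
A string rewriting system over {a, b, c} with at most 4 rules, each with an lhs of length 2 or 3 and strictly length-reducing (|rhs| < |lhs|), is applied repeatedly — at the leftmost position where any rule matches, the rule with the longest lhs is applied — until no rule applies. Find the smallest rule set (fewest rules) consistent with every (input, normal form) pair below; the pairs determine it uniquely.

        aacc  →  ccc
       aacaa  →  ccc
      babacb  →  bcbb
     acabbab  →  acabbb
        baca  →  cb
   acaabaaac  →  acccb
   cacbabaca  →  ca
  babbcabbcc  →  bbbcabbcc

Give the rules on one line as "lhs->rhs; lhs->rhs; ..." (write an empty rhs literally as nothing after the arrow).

aa->c; acb->; ba->b; bac->cb

  | aacc => ccc
  | aacaa => ccaa => ccc
  | babacb => bbacb => bcbb
  | acabbab => acabbb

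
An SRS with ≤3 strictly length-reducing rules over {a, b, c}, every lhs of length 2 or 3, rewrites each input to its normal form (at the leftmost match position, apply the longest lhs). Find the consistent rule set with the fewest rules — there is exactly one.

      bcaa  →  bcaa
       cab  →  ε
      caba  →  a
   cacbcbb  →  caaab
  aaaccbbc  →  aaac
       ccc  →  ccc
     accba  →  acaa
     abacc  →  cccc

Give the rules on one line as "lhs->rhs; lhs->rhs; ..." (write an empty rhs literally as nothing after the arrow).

  | bcaa
  | cab => ε
  | caba => a
  | cacbcbb => caacbb => caaab

aba->cc; cab->; cb->a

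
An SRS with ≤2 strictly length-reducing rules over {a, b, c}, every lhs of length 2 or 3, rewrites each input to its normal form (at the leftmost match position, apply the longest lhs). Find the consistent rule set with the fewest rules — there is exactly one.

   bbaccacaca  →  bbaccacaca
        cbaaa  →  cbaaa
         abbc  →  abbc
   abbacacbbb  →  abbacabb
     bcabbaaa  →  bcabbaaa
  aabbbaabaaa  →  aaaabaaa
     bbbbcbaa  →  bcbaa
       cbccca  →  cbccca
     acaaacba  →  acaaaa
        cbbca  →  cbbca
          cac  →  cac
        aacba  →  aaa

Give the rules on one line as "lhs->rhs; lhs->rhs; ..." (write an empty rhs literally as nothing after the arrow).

acb->a; bbb->

  | bbaccacaca
  | cbaaa
  | abbc
  | abbacacbbb => abbacabb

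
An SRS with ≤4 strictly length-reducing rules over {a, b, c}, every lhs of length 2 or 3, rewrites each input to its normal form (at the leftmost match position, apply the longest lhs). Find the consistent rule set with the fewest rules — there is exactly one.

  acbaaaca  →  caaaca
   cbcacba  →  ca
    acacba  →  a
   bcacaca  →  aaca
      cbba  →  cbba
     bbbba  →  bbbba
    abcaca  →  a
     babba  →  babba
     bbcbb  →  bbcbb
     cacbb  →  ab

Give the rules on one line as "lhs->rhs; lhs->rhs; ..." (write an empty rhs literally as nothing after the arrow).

  | acbaaaca => caaaca
  | cbcacba => cccba => acba => ca
  | acacba => acca => a
  | bcacaca => ccaca => aaca

acb->c; acc->; bca->c; cc->a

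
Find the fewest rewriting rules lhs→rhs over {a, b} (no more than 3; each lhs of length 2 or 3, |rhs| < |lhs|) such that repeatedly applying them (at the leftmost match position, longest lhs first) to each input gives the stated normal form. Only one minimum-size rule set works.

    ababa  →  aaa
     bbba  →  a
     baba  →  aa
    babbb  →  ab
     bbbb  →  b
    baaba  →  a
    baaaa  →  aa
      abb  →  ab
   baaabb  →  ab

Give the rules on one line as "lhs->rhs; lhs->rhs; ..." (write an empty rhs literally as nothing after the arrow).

ba->a; baa->; bb->b

  | ababa => aaba => aaa
  | bbba => bba => ba => a
  | baba => aba => aa
  | babbb => abbb => abb => ab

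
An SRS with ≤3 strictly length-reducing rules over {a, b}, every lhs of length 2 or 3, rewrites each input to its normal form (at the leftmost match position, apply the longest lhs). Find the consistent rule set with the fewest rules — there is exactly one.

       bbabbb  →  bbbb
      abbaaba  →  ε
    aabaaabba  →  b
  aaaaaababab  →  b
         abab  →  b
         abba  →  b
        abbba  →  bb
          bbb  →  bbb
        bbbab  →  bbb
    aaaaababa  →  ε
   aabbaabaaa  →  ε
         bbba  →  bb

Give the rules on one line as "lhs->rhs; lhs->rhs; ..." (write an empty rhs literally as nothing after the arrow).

aa->; ab->b; ba->

  | bbabbb => bbbb
  | abbaaba => bbaaba => baba => ba => ε
  | aabaaabba => baaabba => aabba => bba => b
  | aaaaaababab => aaaababab => aababab => babab => bab => b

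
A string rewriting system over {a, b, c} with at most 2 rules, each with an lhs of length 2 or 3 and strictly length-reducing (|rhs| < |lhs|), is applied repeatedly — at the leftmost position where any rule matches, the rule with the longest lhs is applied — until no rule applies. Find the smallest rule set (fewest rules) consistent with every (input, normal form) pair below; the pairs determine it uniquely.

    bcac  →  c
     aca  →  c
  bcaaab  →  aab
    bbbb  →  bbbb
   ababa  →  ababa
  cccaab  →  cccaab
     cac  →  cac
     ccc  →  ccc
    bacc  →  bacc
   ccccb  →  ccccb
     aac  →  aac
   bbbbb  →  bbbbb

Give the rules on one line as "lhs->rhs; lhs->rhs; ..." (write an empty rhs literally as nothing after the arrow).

  | bcac => c
  | aca => c
  | bcaaab => aab
  | bbbb

aca->c; bca->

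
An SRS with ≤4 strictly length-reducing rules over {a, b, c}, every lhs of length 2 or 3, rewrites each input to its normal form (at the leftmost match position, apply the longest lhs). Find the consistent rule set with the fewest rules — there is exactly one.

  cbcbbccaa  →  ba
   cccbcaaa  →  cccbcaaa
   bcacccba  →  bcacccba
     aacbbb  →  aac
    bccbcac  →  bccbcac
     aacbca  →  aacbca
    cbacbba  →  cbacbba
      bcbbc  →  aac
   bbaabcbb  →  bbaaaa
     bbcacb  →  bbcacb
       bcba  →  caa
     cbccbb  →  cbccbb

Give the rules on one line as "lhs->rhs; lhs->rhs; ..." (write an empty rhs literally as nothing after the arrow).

bbb->; bcb->ca; cab->aa; cca->

  | cbcbbccaa => ccabccaa => bccaa => ba
  | cccbcaaa
  | bcacccba
  | aacbbb => aac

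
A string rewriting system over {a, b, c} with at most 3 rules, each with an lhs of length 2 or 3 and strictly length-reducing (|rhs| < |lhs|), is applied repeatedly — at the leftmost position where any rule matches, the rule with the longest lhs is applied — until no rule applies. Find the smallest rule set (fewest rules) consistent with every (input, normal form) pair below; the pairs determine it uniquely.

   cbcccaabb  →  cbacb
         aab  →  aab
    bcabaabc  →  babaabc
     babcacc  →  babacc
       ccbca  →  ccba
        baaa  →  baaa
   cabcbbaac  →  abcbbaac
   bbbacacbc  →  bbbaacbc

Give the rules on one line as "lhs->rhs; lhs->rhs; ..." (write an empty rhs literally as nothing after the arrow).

abb->cb; ca->a

  | cbcccaabb => cbccaabb => cbcaabb => cbaabb => cbacb
  | aab
  | bcabaabc => babaabc
  | babcacc => babacc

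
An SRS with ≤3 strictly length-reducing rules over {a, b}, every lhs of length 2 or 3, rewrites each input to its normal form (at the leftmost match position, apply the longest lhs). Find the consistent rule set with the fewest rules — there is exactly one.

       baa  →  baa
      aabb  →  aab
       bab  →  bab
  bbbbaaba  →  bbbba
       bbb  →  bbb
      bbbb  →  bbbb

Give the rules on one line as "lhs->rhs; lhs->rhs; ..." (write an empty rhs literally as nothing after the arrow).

aba->; abb->ab

  | baa
  | aabb => aab
  | bab
  | bbbbaaba => bbbba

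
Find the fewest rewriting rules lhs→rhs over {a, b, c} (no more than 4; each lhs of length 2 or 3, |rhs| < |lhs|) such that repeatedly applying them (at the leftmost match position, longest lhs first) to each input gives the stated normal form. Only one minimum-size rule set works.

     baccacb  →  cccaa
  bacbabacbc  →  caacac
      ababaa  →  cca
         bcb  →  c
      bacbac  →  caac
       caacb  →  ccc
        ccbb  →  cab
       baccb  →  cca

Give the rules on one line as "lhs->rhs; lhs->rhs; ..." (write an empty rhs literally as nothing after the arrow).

aaa->cc; ba->c; cb->a

  | baccacb => cccacb => cccaa
  | bacbabacbc => ccbabacbc => caabacbc => caaccbc => caacac
  | ababaa => acbaa => aaaa => cca
  | bcb => ba => c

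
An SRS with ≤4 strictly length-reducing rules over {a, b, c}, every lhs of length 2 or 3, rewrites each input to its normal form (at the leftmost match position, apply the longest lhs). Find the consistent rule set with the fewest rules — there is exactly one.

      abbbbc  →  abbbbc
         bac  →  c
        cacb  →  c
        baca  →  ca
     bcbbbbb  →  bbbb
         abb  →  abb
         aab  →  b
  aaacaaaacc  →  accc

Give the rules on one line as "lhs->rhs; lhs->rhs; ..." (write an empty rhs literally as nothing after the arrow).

  | abbbbc
  | bac => c
  | cacb => caa => c
  | baca => ca

aa->; ba->; cb->a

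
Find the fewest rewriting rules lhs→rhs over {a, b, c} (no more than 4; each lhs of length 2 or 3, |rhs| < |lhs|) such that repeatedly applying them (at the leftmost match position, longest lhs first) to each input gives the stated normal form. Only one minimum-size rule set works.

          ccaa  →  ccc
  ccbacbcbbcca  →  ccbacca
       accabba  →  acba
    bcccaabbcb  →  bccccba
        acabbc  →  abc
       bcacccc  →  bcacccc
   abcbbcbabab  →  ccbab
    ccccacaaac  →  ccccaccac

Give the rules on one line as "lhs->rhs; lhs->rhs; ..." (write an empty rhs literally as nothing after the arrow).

  | ccaa => ccc
  | ccbacbcbbcca => ccbacabcca => ccbacca
  | accabba => acba
  | bcccaabbcb => bccccbbcb => bccccba

aa->c; bcb->a; cab->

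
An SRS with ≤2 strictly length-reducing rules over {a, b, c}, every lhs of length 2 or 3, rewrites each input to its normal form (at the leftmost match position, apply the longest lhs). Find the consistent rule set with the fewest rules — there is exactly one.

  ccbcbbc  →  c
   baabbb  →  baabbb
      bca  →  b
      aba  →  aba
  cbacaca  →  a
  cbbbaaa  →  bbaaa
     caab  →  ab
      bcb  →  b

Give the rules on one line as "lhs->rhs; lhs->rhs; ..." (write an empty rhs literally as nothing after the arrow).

  | ccbcbbc => ccbbc => cbc => c
  | baabbb
  | bca => b
  | aba

ca->; cb->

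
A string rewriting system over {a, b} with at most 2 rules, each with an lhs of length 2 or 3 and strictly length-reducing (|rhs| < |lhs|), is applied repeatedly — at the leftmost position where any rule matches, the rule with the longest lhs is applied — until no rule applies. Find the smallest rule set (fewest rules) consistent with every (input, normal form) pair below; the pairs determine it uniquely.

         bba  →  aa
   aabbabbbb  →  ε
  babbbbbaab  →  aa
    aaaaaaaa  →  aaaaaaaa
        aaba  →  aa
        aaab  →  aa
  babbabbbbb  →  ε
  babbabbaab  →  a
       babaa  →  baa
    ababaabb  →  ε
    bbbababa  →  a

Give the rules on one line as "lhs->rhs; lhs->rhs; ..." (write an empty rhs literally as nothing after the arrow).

ab->; bb->a

  | bba => aa
  | aabbabbbb => ababbbb => abbbb => bbb => ab => ε
  | babbbbbaab => bbbbbaab => abbbaab => bbaab => aaab => aa
  | aaaaaaaa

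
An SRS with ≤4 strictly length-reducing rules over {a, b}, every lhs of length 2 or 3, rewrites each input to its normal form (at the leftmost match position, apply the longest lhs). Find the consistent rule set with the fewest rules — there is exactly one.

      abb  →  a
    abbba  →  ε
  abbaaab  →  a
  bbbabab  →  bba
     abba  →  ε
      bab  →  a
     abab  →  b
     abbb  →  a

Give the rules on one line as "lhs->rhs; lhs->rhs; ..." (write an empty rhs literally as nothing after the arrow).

  | abb => ab => a
  | abbba => abba => aba => ε
  | abbaaab => abaaab => aab => a
  | bbbabab => bbaab => bba

aab->a; ab->a; aba->; bab->a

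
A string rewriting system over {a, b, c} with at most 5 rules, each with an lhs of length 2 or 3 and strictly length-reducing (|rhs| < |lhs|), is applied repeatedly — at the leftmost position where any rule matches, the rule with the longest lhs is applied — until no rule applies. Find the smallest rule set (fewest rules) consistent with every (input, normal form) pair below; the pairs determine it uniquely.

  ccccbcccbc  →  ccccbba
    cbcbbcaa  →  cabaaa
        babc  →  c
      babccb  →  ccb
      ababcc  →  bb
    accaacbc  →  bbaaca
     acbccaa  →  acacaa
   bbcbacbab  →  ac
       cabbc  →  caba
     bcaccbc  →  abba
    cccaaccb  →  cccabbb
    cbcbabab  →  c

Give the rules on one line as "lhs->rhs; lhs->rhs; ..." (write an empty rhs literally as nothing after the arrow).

  | ccccbcccbc => ccccaccbc => ccccbbbc => ccccbba
  | cbcbbcaa => cabbcaa => cabaaa
  | babc => c
  | babccb => ccb

aab->; acc->bb; bab->; bc->a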